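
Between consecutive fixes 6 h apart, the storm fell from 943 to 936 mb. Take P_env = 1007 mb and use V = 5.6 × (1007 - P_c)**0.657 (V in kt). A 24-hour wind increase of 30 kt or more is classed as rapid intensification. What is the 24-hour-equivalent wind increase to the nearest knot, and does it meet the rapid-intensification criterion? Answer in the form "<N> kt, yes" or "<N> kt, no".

24 kt, no

V₁: ΔP = 64, V ≈ 5.6 × 64^0.657 ≈ 86.07 kt.
V₂: ΔP = 71, V ≈ 5.6 × 71^0.657 ≈ 92.14 kt.
ΔV over 6 h = 6.07 kt → 24 h equivalent = 6.07 × 24/6 ≈ 24.28 kt.
24 kt < 30 kt ⇒ not rapid intensification.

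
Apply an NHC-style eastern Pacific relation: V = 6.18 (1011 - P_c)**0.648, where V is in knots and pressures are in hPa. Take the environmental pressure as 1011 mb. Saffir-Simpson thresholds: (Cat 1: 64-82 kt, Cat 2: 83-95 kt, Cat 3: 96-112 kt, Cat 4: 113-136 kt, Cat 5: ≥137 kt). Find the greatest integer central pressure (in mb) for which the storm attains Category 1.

Category 1 begins at V = 64 kt.
Required ΔP = (64/6.18)^(1/0.648) = 10.356^1.543 ≈ 36.87 mb.
P_c ≤ 1011 − 36.87 = 974.13, so the highest integer P_c is 974 mb.

974 mb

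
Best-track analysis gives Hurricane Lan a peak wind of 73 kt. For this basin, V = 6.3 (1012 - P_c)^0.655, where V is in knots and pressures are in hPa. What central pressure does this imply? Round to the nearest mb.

ΔP = (V / 6.3)^(1/0.655) = (73/6.3)^1.527.
73/6.3 = 11.587; 11.587^1.527 ≈ 42.11 mb.
P_c = 1012 − 42.11 = 969.89 ≈ 970 mb.

970 mb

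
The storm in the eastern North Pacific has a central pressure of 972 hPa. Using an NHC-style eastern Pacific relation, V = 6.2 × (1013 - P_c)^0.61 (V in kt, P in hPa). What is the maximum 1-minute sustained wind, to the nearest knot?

ΔP = 1013 − 972 = 41 hPa.
41^0.61 ≈ 9.634.
V ≈ 6.2 × 9.634 ≈ 59.7 kt.

60 kt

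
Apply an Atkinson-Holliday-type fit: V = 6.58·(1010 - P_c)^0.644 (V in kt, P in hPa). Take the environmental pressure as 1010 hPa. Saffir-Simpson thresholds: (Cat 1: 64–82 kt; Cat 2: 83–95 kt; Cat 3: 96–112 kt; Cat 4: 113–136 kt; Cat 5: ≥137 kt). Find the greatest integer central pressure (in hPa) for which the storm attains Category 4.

Category 4 begins at V = 113 kt.
Required ΔP = (113/6.58)^(1/0.644) = 17.173^1.553 ≈ 82.69 hPa.
P_c ≤ 1010 − 82.69 = 927.31, so the highest integer P_c is 927 hPa.

927 hPa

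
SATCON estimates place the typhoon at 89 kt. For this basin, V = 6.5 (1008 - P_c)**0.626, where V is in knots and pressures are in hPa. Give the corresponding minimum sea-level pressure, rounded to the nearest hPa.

943 hPa

ΔP = (V / 6.5)^(1/0.626) = (89/6.5)^1.597.
89/6.5 = 13.692; 13.692^1.597 ≈ 65.38 hPa.
P_c = 1008 − 65.38 = 942.62 ≈ 943 hPa.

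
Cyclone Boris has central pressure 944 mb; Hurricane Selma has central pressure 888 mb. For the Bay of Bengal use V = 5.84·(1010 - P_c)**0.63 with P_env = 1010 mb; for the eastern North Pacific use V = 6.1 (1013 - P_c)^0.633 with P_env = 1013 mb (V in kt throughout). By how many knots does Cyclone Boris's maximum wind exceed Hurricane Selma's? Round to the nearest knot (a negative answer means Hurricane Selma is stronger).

Cyclone Boris: ΔP = 66; V ≈ 5.84 × 66^0.63 ≈ 81.79 kt.
Hurricane Selma: ΔP = 125; V ≈ 6.1 × 125^0.633 ≈ 129.62 kt.
Difference ≈ 81.79 − 129.62 = -47.83 → -48 kt.

-48 kt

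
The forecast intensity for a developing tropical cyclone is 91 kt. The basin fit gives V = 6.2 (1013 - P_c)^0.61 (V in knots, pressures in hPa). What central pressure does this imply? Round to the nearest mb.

ΔP = (V / 6.2)^(1/0.61) = (91/6.2)^1.639.
91/6.2 = 14.677; 14.677^1.639 ≈ 81.76 mb.
P_c = 1013 − 81.76 = 931.24 ≈ 931 mb.

931 mb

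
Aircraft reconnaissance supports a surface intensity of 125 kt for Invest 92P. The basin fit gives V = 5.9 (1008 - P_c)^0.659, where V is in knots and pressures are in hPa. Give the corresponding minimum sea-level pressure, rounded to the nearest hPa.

905 hPa

ΔP = (V / 5.9)^(1/0.659) = (125/5.9)^1.517.
125/5.9 = 21.186; 21.186^1.517 ≈ 102.86 hPa.
P_c = 1008 − 102.86 = 905.14 ≈ 905 hPa.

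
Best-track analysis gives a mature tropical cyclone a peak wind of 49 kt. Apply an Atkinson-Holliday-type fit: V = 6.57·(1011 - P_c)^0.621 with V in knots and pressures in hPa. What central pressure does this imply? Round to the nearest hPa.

ΔP = (V / 6.57)^(1/0.621) = (49/6.57)^1.610.
49/6.57 = 7.458; 7.458^1.610 ≈ 25.42 hPa.
P_c = 1011 − 25.42 = 985.58 ≈ 986 hPa.

986 hPa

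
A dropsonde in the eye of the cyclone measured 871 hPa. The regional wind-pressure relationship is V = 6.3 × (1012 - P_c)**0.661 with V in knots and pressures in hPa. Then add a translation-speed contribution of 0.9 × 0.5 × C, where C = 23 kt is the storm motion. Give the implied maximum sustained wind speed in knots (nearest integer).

176 kt

ΔP = 1012 − 871 = 141 hPa.
141^0.661 ≈ 26.341.
V ≈ 6.3 × 26.341 ≈ 165.9 kt.
Translation term: 0.9 × 0.5 × 23 = 10.35 kt.
Corrected V ≈ 176.25 kt → 176 kt.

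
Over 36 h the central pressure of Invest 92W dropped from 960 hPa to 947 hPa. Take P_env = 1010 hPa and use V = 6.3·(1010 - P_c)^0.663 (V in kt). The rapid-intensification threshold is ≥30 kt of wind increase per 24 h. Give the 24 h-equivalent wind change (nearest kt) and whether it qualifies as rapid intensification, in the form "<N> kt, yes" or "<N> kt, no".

V₁: ΔP = 50, V ≈ 6.3 × 50^0.663 ≈ 84.29 kt.
V₂: ΔP = 63, V ≈ 6.3 × 63^0.663 ≈ 98.24 kt.
ΔV over 36 h = 13.95 kt → 24 h equivalent = 13.95 × 24/36 ≈ 9.30 kt.
9 kt < 30 kt ⇒ not rapid intensification.

9 kt, no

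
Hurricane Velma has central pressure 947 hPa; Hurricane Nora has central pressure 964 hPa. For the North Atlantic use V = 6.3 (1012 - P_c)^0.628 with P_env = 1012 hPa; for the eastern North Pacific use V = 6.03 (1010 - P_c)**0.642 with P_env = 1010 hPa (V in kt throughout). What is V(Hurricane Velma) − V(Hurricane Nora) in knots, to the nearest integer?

Hurricane Velma: ΔP = 65; V ≈ 6.3 × 65^0.628 ≈ 86.67 kt.
Hurricane Nora: ΔP = 46; V ≈ 6.03 × 46^0.642 ≈ 70.44 kt.
Difference ≈ 86.67 − 70.44 = 16.23 → 16 kt.

16 kt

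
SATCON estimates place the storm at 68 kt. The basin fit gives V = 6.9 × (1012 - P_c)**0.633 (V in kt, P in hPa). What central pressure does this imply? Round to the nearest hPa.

ΔP = (V / 6.9)^(1/0.633) = (68/6.9)^1.580.
68/6.9 = 9.855; 9.855^1.580 ≈ 37.13 hPa.
P_c = 1012 − 37.13 = 974.87 ≈ 975 hPa.

975 hPa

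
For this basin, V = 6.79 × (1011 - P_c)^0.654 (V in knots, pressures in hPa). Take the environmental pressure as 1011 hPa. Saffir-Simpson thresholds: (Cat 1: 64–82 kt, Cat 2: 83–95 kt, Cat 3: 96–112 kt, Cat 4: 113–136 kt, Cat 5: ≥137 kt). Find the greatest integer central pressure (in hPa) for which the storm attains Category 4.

937 hPa

Category 4 begins at V = 113 kt.
Required ΔP = (113/6.79)^(1/0.654) = 16.642^1.529 ≈ 73.67 hPa.
P_c ≤ 1011 − 73.67 = 937.33, so the highest integer P_c is 937 hPa.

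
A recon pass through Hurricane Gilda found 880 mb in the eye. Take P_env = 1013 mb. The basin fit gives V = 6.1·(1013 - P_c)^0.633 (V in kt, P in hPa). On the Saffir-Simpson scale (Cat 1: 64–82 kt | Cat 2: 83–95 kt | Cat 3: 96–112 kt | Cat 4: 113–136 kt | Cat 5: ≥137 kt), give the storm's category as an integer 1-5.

ΔP = 1013 − 880 = 133 mb.
V ≈ 6.1 × 133^0.633 = 6.1 × 22.10 ≈ 135 kt.
135 kt falls in the Category 4 band.

4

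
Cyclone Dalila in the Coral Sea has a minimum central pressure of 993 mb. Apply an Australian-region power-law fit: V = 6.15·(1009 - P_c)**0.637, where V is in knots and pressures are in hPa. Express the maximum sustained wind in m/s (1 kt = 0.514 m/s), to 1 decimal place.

ΔP = 1009 − 993 = 16 mb.
V ≈ 6.15 × 16^0.637 = 6.15 × 5.848 ≈ 35.967 kt.
35.967 × 0.514 ≈ 18.49 m/s → 18.5 m/s.

18.5 m/s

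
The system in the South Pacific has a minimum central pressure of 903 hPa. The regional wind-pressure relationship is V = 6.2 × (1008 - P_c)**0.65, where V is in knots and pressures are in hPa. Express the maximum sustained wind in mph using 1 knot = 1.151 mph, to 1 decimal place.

147.0 mph

ΔP = 1008 − 903 = 105 hPa.
V ≈ 6.2 × 105^0.65 = 6.2 × 20.596 ≈ 127.692 kt.
127.692 × 1.151 ≈ 146.97 mph → 147.0 mph.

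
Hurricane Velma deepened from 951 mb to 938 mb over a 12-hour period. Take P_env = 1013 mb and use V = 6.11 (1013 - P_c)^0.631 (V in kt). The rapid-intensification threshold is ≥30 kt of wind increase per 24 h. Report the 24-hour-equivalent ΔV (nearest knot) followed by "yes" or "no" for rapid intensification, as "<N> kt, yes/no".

V₁: ΔP = 62, V ≈ 6.11 × 62^0.631 ≈ 82.61 kt.
V₂: ΔP = 75, V ≈ 6.11 × 75^0.631 ≈ 93.15 kt.
ΔV over 12 h = 10.54 kt → 24 h equivalent = 10.54 × 24/12 ≈ 21.08 kt.
21 kt < 30 kt ⇒ not rapid intensification.

21 kt, no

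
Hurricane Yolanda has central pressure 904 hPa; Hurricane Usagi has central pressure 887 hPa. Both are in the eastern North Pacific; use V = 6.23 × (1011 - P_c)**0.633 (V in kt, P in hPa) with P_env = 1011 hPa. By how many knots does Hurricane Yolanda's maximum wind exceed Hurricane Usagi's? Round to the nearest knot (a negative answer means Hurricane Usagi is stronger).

Hurricane Yolanda: ΔP = 107; V ≈ 6.23 × 107^0.633 ≈ 119.97 kt.
Hurricane Usagi: ΔP = 124; V ≈ 6.23 × 124^0.633 ≈ 131.71 kt.
Difference ≈ 119.97 − 131.71 = -11.74 → -12 kt.

-12 kt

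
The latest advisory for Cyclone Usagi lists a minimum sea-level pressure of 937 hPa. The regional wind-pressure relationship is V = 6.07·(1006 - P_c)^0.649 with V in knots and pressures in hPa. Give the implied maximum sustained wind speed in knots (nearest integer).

95 kt

ΔP = 1006 − 937 = 69 hPa.
69^0.649 ≈ 15.610.
V ≈ 6.07 × 15.610 ≈ 94.8 kt.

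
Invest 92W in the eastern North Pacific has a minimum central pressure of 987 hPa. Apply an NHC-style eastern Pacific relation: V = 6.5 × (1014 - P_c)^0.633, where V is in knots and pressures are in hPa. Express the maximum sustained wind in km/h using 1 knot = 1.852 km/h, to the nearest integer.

ΔP = 1014 − 987 = 27 hPa.
V ≈ 6.5 × 27^0.633 = 6.5 × 8.055 ≈ 52.356 kt.
52.356 × 1.852 ≈ 96.96 km/h → 97 km/h.

97 km/h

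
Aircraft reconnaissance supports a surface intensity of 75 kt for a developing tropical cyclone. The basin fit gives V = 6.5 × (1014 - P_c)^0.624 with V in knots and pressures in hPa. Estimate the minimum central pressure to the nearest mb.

ΔP = (V / 6.5)^(1/0.624) = (75/6.5)^1.603.
75/6.5 = 11.538; 11.538^1.603 ≈ 50.37 mb.
P_c = 1014 − 50.37 = 963.63 ≈ 964 mb.

964 mb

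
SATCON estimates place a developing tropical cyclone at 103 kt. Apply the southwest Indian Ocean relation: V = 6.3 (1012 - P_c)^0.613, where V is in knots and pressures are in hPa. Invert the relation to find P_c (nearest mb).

ΔP = (V / 6.3)^(1/0.613) = (103/6.3)^1.631.
103/6.3 = 16.349; 16.349^1.631 ≈ 95.41 mb.
P_c = 1012 − 95.41 = 916.59 ≈ 917 mb.

917 mb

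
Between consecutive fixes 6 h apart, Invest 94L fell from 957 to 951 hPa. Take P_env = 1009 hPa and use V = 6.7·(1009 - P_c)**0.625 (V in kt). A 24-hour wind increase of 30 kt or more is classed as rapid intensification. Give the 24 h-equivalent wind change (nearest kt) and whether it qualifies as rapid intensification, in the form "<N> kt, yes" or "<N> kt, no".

V₁: ΔP = 52, V ≈ 6.7 × 52^0.625 ≈ 79.17 kt.
V₂: ΔP = 58, V ≈ 6.7 × 58^0.625 ≈ 84.77 kt.
ΔV over 6 h = 5.60 kt → 24 h equivalent = 5.60 × 24/6 ≈ 22.40 kt.
22 kt < 30 kt ⇒ not rapid intensification.

22 kt, no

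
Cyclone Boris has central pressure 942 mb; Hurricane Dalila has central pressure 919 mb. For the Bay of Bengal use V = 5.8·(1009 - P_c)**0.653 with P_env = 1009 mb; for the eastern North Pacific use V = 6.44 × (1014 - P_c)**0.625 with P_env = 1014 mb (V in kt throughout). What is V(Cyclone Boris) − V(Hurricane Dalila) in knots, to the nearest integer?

-21 kt

Cyclone Boris: ΔP = 67; V ≈ 5.8 × 67^0.653 ≈ 90.33 kt.
Hurricane Dalila: ΔP = 95; V ≈ 6.44 × 95^0.625 ≈ 110.91 kt.
Difference ≈ 90.33 − 110.91 = -20.58 → -21 kt.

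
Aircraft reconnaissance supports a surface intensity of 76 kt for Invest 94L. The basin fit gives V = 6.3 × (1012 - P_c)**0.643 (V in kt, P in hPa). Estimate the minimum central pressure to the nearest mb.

ΔP = (V / 6.3)^(1/0.643) = (76/6.3)^1.555.
76/6.3 = 12.063; 12.063^1.555 ≈ 48.07 mb.
P_c = 1012 − 48.07 = 963.93 ≈ 964 mb.

964 mb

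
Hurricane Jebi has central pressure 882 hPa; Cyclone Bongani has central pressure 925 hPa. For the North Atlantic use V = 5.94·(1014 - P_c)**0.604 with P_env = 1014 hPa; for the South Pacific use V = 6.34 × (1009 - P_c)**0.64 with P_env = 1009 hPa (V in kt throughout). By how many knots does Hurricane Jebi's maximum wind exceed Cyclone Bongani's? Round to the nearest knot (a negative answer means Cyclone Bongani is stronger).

5 kt

Hurricane Jebi: ΔP = 132; V ≈ 5.94 × 132^0.604 ≈ 113.40 kt.
Cyclone Bongani: ΔP = 84; V ≈ 6.34 × 84^0.64 ≈ 108.05 kt.
Difference ≈ 113.40 − 108.05 = 5.35 → 5 kt.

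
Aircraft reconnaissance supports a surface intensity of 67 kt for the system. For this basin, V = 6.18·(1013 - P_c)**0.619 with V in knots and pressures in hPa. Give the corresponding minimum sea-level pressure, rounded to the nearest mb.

966 mb

ΔP = (V / 6.18)^(1/0.619) = (67/6.18)^1.616.
67/6.18 = 10.841; 10.841^1.616 ≈ 47.01 mb.
P_c = 1013 − 47.01 = 965.99 ≈ 966 mb.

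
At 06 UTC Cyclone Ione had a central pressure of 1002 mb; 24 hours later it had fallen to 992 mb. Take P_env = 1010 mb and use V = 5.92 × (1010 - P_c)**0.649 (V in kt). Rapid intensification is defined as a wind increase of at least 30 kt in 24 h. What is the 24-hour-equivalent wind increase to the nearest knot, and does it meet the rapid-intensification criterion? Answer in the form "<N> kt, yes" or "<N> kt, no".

V₁: ΔP = 8, V ≈ 5.92 × 8^0.649 ≈ 22.83 kt.
V₂: ΔP = 18, V ≈ 5.92 × 18^0.649 ≈ 38.64 kt.
ΔV over 24 h = 15.81 kt → 24 h equivalent = 15.81 × 24/24 ≈ 15.81 kt.
16 kt < 30 kt ⇒ not rapid intensification.

16 kt, no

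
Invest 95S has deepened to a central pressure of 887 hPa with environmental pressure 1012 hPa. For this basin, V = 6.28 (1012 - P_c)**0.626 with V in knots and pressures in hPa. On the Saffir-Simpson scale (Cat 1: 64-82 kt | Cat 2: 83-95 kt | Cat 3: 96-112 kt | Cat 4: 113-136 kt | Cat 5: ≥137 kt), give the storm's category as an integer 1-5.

4

ΔP = 1012 − 887 = 125 hPa.
V ≈ 6.28 × 125^0.626 = 6.28 × 20.54 ≈ 129 kt.
129 kt falls in the Category 4 band.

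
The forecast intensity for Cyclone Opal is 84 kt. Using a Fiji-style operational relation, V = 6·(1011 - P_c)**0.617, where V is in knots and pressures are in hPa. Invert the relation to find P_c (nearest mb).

939 mb

ΔP = (V / 6)^(1/0.617) = (84/6)^1.621.
84/6 = 14.000; 14.000^1.621 ≈ 72.04 mb.
P_c = 1011 − 72.04 = 938.96 ≈ 939 mb.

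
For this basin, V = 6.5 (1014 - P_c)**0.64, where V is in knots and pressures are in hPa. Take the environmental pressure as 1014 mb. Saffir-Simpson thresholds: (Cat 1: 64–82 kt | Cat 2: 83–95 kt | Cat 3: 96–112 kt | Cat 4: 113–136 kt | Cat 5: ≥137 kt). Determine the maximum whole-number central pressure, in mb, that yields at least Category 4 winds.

Category 4 begins at V = 113 kt.
Required ΔP = (113/6.5)^(1/0.64) = 17.385^1.562 ≈ 86.65 mb.
P_c ≤ 1014 − 86.65 = 927.35, so the highest integer P_c is 927 mb.

927 mb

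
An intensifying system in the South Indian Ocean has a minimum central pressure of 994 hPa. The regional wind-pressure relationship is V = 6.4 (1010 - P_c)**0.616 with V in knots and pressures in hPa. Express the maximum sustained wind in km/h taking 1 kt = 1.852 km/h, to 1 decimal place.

ΔP = 1010 − 994 = 16 hPa.
V ≈ 6.4 × 16^0.616 = 6.4 × 5.517 ≈ 35.312 kt.
35.312 × 1.852 ≈ 65.40 km/h → 65.4 km/h.

65.4 km/h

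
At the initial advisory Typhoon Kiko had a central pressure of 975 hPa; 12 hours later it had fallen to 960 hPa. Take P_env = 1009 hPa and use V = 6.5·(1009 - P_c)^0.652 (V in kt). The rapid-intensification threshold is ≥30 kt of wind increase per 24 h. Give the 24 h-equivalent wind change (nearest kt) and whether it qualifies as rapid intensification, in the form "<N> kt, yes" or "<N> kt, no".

V₁: ΔP = 34, V ≈ 6.5 × 34^0.652 ≈ 64.78 kt.
V₂: ΔP = 49, V ≈ 6.5 × 49^0.652 ≈ 82.21 kt.
ΔV over 12 h = 17.43 kt → 24 h equivalent = 17.43 × 24/12 ≈ 34.86 kt.
35 kt ≥ 30 kt ⇒ rapid intensification.

35 kt, yes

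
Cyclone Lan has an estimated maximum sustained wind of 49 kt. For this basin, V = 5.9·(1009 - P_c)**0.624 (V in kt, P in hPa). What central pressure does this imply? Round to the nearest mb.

979 mb

ΔP = (V / 5.9)^(1/0.624) = (49/5.9)^1.603.
49/5.9 = 8.305; 8.305^1.603 ≈ 29.74 mb.
P_c = 1009 − 29.74 = 979.26 ≈ 979 mb.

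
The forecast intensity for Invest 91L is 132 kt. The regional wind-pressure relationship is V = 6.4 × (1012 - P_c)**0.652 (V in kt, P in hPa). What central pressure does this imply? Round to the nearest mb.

908 mb

ΔP = (V / 6.4)^(1/0.652) = (132/6.4)^1.534.
132/6.4 = 20.625; 20.625^1.534 ≈ 103.74 mb.
P_c = 1012 − 103.74 = 908.26 ≈ 908 mb.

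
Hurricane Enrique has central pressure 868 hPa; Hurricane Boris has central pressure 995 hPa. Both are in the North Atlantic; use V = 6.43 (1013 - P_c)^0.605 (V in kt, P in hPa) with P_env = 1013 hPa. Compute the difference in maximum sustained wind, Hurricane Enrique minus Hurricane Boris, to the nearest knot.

Hurricane Enrique: ΔP = 145; V ≈ 6.43 × 145^0.605 ≈ 130.57 kt.
Hurricane Boris: ΔP = 18; V ≈ 6.43 × 18^0.605 ≈ 36.95 kt.
Difference ≈ 130.57 − 36.95 = 93.62 → 94 kt.

94 kt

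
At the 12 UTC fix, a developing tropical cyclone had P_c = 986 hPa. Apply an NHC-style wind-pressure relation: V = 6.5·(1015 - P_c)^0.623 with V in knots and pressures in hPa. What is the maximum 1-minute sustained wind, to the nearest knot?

53 kt

ΔP = 1015 − 986 = 29 hPa.
29^0.623 ≈ 8.148.
V ≈ 6.5 × 8.148 ≈ 53.0 kt.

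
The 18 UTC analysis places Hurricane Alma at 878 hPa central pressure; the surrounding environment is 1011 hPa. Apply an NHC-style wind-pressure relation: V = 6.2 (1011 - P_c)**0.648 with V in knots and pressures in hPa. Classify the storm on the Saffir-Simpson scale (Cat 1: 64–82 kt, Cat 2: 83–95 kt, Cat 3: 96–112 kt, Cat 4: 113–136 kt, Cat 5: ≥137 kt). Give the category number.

5

ΔP = 1011 − 878 = 133 hPa.
V ≈ 6.2 × 133^0.648 = 6.2 × 23.78 ≈ 147 kt.
147 kt falls in the Category 5 band.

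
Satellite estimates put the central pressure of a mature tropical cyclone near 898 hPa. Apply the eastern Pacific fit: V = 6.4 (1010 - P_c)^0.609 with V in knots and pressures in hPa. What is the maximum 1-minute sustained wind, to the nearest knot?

113 kt

ΔP = 1010 − 898 = 112 hPa.
112^0.609 ≈ 17.700.
V ≈ 6.4 × 17.700 ≈ 113.3 kt.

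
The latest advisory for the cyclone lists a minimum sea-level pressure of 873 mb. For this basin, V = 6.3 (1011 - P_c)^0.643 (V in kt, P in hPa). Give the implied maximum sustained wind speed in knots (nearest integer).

150 kt

ΔP = 1011 − 873 = 138 mb.
138^0.643 ≈ 23.765.
V ≈ 6.3 × 23.765 ≈ 149.7 kt.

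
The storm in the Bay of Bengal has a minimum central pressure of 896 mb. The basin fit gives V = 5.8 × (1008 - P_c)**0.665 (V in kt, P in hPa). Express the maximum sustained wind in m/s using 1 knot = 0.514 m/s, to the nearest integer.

ΔP = 1008 − 896 = 112 mb.
V ≈ 5.8 × 112^0.665 = 5.8 × 23.053 ≈ 133.708 kt.
133.708 × 0.514 ≈ 68.73 m/s → 69 m/s.

69 m/s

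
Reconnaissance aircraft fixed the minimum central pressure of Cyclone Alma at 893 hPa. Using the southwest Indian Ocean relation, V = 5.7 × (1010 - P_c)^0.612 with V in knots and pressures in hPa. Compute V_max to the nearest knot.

105 kt

ΔP = 1010 − 893 = 117 hPa.
117^0.612 ≈ 18.439.
V ≈ 5.7 × 18.439 ≈ 105.1 kt.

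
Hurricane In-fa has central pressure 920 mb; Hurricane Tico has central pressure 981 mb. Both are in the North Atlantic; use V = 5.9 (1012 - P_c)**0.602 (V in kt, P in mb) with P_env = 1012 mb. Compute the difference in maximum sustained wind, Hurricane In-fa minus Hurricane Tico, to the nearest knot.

Hurricane In-fa: ΔP = 92; V ≈ 5.9 × 92^0.602 ≈ 89.75 kt.
Hurricane Tico: ΔP = 31; V ≈ 5.9 × 31^0.602 ≈ 46.63 kt.
Difference ≈ 89.75 − 46.63 = 43.12 → 43 kt.

43 kt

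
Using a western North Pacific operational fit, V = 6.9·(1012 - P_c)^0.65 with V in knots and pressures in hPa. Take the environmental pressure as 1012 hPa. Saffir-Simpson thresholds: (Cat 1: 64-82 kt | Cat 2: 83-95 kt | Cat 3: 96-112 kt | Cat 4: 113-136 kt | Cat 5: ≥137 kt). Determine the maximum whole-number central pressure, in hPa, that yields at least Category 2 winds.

966 hPa

Category 2 begins at V = 83 kt.
Required ΔP = (83/6.9)^(1/0.65) = 12.029^1.538 ≈ 45.91 hPa.
P_c ≤ 1012 − 45.91 = 966.09, so the highest integer P_c is 966 hPa.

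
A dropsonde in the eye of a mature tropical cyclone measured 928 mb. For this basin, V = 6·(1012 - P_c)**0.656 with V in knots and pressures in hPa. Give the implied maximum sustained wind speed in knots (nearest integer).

110 kt

ΔP = 1012 − 928 = 84 mb.
84^0.656 ≈ 18.295.
V ≈ 6 × 18.295 ≈ 109.8 kt.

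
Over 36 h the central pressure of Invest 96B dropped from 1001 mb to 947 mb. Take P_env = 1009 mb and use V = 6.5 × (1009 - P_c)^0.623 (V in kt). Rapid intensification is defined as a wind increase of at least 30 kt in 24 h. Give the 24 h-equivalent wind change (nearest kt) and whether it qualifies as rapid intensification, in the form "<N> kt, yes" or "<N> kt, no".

41 kt, yes

V₁: ΔP = 8, V ≈ 6.5 × 8^0.623 ≈ 23.74 kt.
V₂: ΔP = 62, V ≈ 6.5 × 62^0.623 ≈ 85.03 kt.
ΔV over 36 h = 61.29 kt → 24 h equivalent = 61.29 × 24/36 ≈ 40.86 kt.
41 kt ≥ 30 kt ⇒ rapid intensification.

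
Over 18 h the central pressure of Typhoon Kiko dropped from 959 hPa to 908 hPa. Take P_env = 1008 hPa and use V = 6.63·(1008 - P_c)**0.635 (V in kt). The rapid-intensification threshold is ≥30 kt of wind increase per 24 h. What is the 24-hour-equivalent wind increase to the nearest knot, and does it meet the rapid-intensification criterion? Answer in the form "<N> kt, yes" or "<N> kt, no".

V₁: ΔP = 49, V ≈ 6.63 × 49^0.635 ≈ 78.49 kt.
V₂: ΔP = 100, V ≈ 6.63 × 100^0.635 ≈ 123.46 kt.
ΔV over 18 h = 44.97 kt → 24 h equivalent = 44.97 × 24/18 ≈ 59.96 kt.
60 kt ≥ 30 kt ⇒ rapid intensification.

60 kt, yes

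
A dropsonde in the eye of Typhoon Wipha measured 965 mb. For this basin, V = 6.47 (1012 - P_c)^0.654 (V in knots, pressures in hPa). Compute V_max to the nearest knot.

80 kt

ΔP = 1012 − 965 = 47 mb.
47^0.654 ≈ 12.404.
V ≈ 6.47 × 12.404 ≈ 80.3 kt.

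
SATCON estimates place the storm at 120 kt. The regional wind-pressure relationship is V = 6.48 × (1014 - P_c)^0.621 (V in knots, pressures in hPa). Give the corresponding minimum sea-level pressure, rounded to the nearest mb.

904 mb

ΔP = (V / 6.48)^(1/0.621) = (120/6.48)^1.610.
120/6.48 = 18.519; 18.519^1.610 ≈ 109.96 mb.
P_c = 1014 − 109.96 = 904.04 ≈ 904 mb.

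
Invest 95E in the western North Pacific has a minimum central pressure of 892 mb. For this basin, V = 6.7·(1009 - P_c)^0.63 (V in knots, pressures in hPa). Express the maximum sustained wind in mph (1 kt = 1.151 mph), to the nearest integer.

ΔP = 1009 − 892 = 117 mb.
V ≈ 6.7 × 117^0.63 = 6.7 × 20.089 ≈ 134.596 kt.
134.596 × 1.151 ≈ 154.92 mph → 155 mph.

155 mph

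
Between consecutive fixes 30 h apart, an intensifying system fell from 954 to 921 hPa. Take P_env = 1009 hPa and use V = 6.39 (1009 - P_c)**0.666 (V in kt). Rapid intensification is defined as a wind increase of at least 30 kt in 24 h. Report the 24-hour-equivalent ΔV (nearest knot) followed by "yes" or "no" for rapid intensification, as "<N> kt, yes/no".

27 kt, no

V₁: ΔP = 55, V ≈ 6.39 × 55^0.666 ≈ 92.17 kt.
V₂: ΔP = 88, V ≈ 6.39 × 88^0.666 ≈ 126.05 kt.
ΔV over 30 h = 33.88 kt → 24 h equivalent = 33.88 × 24/30 ≈ 27.10 kt.
27 kt < 30 kt ⇒ not rapid intensification.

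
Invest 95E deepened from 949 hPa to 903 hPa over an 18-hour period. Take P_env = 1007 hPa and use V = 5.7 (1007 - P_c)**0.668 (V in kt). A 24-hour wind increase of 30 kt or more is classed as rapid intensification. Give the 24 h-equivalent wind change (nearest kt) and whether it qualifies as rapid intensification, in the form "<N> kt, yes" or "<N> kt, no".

V₁: ΔP = 58, V ≈ 5.7 × 58^0.668 ≈ 85.87 kt.
V₂: ΔP = 104, V ≈ 5.7 × 104^0.668 ≈ 126.84 kt.
ΔV over 18 h = 40.97 kt → 24 h equivalent = 40.97 × 24/18 ≈ 54.63 kt.
55 kt ≥ 30 kt ⇒ rapid intensification.

55 kt, yes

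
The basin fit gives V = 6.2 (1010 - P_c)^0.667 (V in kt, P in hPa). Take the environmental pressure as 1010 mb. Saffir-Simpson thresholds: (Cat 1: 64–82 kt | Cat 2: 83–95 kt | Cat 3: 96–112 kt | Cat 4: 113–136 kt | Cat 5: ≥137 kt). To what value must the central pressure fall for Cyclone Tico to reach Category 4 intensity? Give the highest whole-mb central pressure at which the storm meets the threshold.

Category 4 begins at V = 113 kt.
Required ΔP = (113/6.2)^(1/0.667) = 18.226^1.499 ≈ 77.64 mb.
P_c ≤ 1010 − 77.64 = 932.36, so the highest integer P_c is 932 mb.

932 mb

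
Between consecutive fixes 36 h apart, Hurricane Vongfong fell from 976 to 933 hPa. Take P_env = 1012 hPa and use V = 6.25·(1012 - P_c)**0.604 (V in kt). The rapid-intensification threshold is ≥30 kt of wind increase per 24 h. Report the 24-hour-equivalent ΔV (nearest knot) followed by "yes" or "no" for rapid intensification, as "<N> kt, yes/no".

22 kt, no

V₁: ΔP = 36, V ≈ 6.25 × 36^0.604 ≈ 54.44 kt.
V₂: ΔP = 79, V ≈ 6.25 × 79^0.604 ≈ 87.51 kt.
ΔV over 36 h = 33.07 kt → 24 h equivalent = 33.07 × 24/36 ≈ 22.05 kt.
22 kt < 30 kt ⇒ not rapid intensification.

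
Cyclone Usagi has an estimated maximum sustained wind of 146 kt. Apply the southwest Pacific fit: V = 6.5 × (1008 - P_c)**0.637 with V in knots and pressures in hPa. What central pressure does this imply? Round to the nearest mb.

ΔP = (V / 6.5)^(1/0.637) = (146/6.5)^1.570.
146/6.5 = 22.462; 22.462^1.570 ≈ 132.30 mb.
P_c = 1008 − 132.30 = 875.70 ≈ 876 mb.

876 mb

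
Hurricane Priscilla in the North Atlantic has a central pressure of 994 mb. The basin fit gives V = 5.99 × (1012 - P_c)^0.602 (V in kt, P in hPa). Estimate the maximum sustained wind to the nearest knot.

ΔP = 1012 − 994 = 18 mb.
18^0.602 ≈ 5.697.
V ≈ 5.99 × 5.697 ≈ 34.1 kt.

34 kt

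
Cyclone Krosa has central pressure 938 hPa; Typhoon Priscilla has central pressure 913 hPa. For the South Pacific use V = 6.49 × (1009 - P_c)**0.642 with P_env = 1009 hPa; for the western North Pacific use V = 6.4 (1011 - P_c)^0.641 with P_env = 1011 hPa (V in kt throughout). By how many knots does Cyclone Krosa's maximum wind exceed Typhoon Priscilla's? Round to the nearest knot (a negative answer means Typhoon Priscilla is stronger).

Cyclone Krosa: ΔP = 71; V ≈ 6.49 × 71^0.642 ≈ 100.17 kt.
Typhoon Priscilla: ΔP = 98; V ≈ 6.4 × 98^0.641 ≈ 120.94 kt.
Difference ≈ 100.17 − 120.94 = -20.77 → -21 kt.

-21 kt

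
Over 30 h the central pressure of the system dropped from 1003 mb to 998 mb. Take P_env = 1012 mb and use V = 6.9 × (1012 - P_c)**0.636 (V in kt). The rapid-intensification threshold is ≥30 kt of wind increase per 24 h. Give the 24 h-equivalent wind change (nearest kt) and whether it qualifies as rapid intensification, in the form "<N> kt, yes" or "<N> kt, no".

7 kt, no

V₁: ΔP = 9, V ≈ 6.9 × 9^0.636 ≈ 27.91 kt.
V₂: ΔP = 14, V ≈ 6.9 × 14^0.636 ≈ 36.96 kt.
ΔV over 30 h = 9.05 kt → 24 h equivalent = 9.05 × 24/30 ≈ 7.24 kt.
7 kt < 30 kt ⇒ not rapid intensification.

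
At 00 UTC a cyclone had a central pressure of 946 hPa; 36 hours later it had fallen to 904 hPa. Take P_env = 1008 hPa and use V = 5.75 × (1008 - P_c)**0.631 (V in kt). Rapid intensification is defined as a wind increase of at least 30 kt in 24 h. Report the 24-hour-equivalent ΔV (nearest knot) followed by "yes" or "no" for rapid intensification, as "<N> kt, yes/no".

20 kt, no

V₁: ΔP = 62, V ≈ 5.75 × 62^0.631 ≈ 77.74 kt.
V₂: ΔP = 104, V ≈ 5.75 × 104^0.631 ≈ 107.75 kt.
ΔV over 36 h = 30.01 kt → 24 h equivalent = 30.01 × 24/36 ≈ 20.01 kt.
20 kt < 30 kt ⇒ not rapid intensification.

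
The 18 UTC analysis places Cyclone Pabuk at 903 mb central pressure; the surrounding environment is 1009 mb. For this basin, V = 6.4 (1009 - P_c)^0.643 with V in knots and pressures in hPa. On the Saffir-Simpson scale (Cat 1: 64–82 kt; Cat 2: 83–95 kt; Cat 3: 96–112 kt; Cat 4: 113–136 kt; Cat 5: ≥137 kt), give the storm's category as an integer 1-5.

4

ΔP = 1009 − 903 = 106 mb.
V ≈ 6.4 × 106^0.643 = 6.4 × 20.06 ≈ 128 kt.
128 kt falls in the Category 4 band.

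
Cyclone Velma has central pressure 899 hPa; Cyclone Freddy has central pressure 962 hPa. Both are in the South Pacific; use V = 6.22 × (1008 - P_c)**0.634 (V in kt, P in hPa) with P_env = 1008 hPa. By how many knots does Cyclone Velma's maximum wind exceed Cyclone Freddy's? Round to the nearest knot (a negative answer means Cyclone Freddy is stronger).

51 kt

Cyclone Velma: ΔP = 109; V ≈ 6.22 × 109^0.634 ≈ 121.76 kt.
Cyclone Freddy: ΔP = 46; V ≈ 6.22 × 46^0.634 ≈ 70.47 kt.
Difference ≈ 121.76 − 70.47 = 51.29 → 51 kt.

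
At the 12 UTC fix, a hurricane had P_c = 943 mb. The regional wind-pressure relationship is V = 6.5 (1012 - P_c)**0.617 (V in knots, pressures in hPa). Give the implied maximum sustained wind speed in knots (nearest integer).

89 kt

ΔP = 1012 − 943 = 69 mb.
69^0.617 ≈ 13.632.
V ≈ 6.5 × 13.632 ≈ 88.6 kt.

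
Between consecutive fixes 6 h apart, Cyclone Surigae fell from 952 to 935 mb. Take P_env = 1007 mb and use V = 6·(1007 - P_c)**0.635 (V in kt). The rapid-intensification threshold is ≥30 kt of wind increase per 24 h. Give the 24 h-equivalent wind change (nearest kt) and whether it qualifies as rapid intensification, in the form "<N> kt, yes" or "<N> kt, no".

V₁: ΔP = 55, V ≈ 6 × 55^0.635 ≈ 76.43 kt.
V₂: ΔP = 72, V ≈ 6 × 72^0.635 ≈ 90.69 kt.
ΔV over 6 h = 14.26 kt → 24 h equivalent = 14.26 × 24/6 ≈ 57.04 kt.
57 kt ≥ 30 kt ⇒ rapid intensification.

57 kt, yes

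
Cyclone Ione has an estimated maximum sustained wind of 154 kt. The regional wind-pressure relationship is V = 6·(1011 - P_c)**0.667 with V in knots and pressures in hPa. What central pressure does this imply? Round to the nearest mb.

ΔP = (V / 6)^(1/0.667) = (154/6)^1.499.
154/6 = 25.667; 25.667^1.499 ≈ 129.72 mb.
P_c = 1011 − 129.72 = 881.28 ≈ 881 mb.

881 mb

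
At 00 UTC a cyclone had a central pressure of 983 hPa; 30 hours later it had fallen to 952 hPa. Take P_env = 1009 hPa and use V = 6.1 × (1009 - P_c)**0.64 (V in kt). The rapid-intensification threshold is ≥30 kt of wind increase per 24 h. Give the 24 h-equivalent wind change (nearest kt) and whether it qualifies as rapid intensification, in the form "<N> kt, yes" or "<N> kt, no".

V₁: ΔP = 26, V ≈ 6.1 × 26^0.64 ≈ 49.08 kt.
V₂: ΔP = 57, V ≈ 6.1 × 57^0.64 ≈ 81.11 kt.
ΔV over 30 h = 32.03 kt → 24 h equivalent = 32.03 × 24/30 ≈ 25.62 kt.
26 kt < 30 kt ⇒ not rapid intensification.

26 kt, no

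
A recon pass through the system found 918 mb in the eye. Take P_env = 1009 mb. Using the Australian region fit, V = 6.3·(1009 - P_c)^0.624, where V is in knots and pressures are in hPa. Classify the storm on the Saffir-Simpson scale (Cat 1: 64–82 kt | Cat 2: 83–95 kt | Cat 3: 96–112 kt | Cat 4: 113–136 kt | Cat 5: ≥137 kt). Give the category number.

ΔP = 1009 − 918 = 91 mb.
V ≈ 6.3 × 91^0.624 = 6.3 × 16.69 ≈ 105 kt.
105 kt falls in the Category 3 band.

3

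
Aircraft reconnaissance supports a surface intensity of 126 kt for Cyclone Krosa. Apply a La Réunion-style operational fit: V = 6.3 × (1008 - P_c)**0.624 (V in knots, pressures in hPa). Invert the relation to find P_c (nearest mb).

ΔP = (V / 6.3)^(1/0.624) = (126/6.3)^1.603.
126/6.3 = 20.000; 20.000^1.603 ≈ 121.61 mb.
P_c = 1008 − 121.61 = 886.39 ≈ 886 mb.

886 mb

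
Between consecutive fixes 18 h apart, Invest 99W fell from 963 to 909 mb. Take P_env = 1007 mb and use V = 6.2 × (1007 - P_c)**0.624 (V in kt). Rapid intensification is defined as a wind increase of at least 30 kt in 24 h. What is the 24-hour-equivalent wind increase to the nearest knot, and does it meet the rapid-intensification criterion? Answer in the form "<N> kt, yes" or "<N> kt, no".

V₁: ΔP = 44, V ≈ 6.2 × 44^0.624 ≈ 65.75 kt.
V₂: ΔP = 98, V ≈ 6.2 × 98^0.624 ≈ 108.37 kt.
ΔV over 18 h = 42.62 kt → 24 h equivalent = 42.62 × 24/18 ≈ 56.83 kt.
57 kt ≥ 30 kt ⇒ rapid intensification.

57 kt, yes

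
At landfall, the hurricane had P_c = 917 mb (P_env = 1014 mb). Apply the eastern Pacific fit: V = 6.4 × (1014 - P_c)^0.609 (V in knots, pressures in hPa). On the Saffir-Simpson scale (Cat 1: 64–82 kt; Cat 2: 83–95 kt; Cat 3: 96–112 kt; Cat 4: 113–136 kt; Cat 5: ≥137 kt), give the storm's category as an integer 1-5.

3

ΔP = 1014 − 917 = 97 mb.
V ≈ 6.4 × 97^0.609 = 6.4 × 16.22 ≈ 104 kt.
104 kt falls in the Category 3 band.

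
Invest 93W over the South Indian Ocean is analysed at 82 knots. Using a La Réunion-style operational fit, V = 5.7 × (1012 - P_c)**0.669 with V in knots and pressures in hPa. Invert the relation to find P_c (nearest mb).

ΔP = (V / 5.7)^(1/0.669) = (82/5.7)^1.495.
82/5.7 = 14.386; 14.386^1.495 ≈ 53.81 mb.
P_c = 1012 − 53.81 = 958.19 ≈ 958 mb.

958 mb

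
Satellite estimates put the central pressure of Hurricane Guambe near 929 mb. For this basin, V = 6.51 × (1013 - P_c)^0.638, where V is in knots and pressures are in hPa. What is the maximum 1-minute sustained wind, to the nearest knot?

110 kt

ΔP = 1013 − 929 = 84 mb.
84^0.638 ≈ 16.892.
V ≈ 6.51 × 16.892 ≈ 110.0 kt.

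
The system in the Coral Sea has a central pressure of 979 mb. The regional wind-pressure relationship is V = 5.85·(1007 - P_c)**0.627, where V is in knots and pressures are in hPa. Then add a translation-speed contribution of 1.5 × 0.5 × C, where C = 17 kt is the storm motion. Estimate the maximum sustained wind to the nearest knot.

ΔP = 1007 − 979 = 28 mb.
28^0.627 ≈ 8.079.
V ≈ 5.85 × 8.079 ≈ 47.3 kt.
Translation term: 1.5 × 0.5 × 17 = 12.75 kt.
Corrected V ≈ 60.05 kt → 60 kt.

60 kt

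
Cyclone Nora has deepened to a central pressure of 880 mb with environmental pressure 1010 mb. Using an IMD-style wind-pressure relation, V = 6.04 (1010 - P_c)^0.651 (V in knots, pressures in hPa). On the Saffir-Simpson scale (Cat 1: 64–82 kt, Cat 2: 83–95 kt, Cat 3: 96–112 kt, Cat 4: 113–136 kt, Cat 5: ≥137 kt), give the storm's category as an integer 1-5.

ΔP = 1010 − 880 = 130 mb.
V ≈ 6.04 × 130^0.651 = 6.04 × 23.78 ≈ 144 kt.
144 kt falls in the Category 5 band.

5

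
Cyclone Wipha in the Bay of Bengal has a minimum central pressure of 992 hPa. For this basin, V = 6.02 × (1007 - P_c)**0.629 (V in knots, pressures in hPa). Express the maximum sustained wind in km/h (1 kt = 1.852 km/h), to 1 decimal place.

ΔP = 1007 − 992 = 15 hPa.
V ≈ 6.02 × 15^0.629 = 6.02 × 5.492 ≈ 33.064 kt.
33.064 × 1.852 ≈ 61.23 km/h → 61.2 km/h.

61.2 km/h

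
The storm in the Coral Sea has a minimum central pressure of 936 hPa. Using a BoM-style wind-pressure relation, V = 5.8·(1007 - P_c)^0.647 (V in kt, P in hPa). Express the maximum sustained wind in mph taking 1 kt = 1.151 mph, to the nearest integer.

105 mph

ΔP = 1007 − 936 = 71 hPa.
V ≈ 5.8 × 71^0.647 = 5.8 × 15.768 ≈ 91.452 kt.
91.452 × 1.151 ≈ 105.26 mph → 105 mph.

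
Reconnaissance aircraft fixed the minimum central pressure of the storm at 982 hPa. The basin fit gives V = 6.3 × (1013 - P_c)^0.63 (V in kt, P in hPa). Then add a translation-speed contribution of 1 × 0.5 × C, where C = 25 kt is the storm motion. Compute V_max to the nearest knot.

67 kt

ΔP = 1013 − 982 = 31 hPa.
31^0.63 ≈ 8.701.
V ≈ 6.3 × 8.701 ≈ 54.8 kt.
Translation term: 1 × 0.5 × 25 = 12.5 kt.
Corrected V ≈ 67.3 kt → 67 kt.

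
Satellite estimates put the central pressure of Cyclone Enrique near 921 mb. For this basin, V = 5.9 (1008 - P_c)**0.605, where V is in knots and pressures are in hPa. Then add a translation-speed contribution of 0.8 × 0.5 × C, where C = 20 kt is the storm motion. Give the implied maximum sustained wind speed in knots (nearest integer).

96 kt

ΔP = 1008 − 921 = 87 mb.
87^0.605 ≈ 14.908.
V ≈ 5.9 × 14.908 ≈ 88.0 kt.
Translation term: 0.8 × 0.5 × 20 = 8 kt.
Corrected V ≈ 96 kt → 96 kt.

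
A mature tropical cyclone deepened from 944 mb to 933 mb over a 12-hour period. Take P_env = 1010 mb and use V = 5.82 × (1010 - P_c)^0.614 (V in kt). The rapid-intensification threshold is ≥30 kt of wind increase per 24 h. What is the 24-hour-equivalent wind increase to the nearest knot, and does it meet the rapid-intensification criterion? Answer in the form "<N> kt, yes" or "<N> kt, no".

15 kt, no

V₁: ΔP = 66, V ≈ 5.82 × 66^0.614 ≈ 76.23 kt.
V₂: ΔP = 77, V ≈ 5.82 × 77^0.614 ≈ 83.80 kt.
ΔV over 12 h = 7.57 kt → 24 h equivalent = 7.57 × 24/12 ≈ 15.14 kt.
15 kt < 30 kt ⇒ not rapid intensification.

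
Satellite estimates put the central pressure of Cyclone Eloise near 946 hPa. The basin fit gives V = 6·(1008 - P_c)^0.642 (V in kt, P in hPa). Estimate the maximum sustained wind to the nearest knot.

85 kt

ΔP = 1008 − 946 = 62 hPa.
62^0.642 ≈ 14.149.
V ≈ 6 × 14.149 ≈ 84.9 kt.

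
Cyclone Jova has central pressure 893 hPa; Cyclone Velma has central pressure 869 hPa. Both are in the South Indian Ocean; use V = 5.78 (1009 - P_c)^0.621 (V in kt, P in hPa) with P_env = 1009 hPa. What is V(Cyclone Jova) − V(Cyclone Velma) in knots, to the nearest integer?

-14 kt

Cyclone Jova: ΔP = 116; V ≈ 5.78 × 116^0.621 ≈ 110.65 kt.
Cyclone Velma: ΔP = 140; V ≈ 5.78 × 140^0.621 ≈ 124.36 kt.
Difference ≈ 110.65 − 124.36 = -13.71 → -14 kt.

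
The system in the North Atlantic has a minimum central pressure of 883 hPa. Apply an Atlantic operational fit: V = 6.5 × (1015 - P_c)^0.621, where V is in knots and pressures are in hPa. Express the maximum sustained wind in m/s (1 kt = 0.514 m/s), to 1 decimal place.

69.3 m/s

ΔP = 1015 − 883 = 132 hPa.
V ≈ 6.5 × 132^0.621 = 6.5 × 20.743 ≈ 134.831 kt.
134.831 × 0.514 ≈ 69.30 m/s → 69.3 m/s.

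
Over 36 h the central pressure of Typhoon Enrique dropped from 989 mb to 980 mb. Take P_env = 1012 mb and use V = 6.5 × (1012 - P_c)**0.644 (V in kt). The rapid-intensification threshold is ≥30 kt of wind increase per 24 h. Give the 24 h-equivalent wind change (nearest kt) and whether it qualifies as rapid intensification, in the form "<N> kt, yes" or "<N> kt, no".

8 kt, no

V₁: ΔP = 23, V ≈ 6.5 × 23^0.644 ≈ 48.96 kt.
V₂: ΔP = 32, V ≈ 6.5 × 32^0.644 ≈ 60.57 kt.
ΔV over 36 h = 11.61 kt → 24 h equivalent = 11.61 × 24/36 ≈ 7.74 kt.
8 kt < 30 kt ⇒ not rapid intensification.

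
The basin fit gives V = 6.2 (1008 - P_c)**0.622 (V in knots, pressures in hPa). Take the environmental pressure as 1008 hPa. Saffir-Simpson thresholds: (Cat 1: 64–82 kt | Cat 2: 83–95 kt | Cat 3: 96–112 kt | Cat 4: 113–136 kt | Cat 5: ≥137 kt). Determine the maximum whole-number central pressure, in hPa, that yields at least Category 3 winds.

Category 3 begins at V = 96 kt.
Required ΔP = (96/6.2)^(1/0.622) = 15.484^1.608 ≈ 81.84 hPa.
P_c ≤ 1008 − 81.84 = 926.16, so the highest integer P_c is 926 hPa.

926 hPa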